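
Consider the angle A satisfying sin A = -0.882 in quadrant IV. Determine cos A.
cos A = √(1 - sin²A) = 0.4712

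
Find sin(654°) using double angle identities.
sin(654°) = 2 sin 327° cos 327° = -0.9135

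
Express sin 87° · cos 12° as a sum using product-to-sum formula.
sin 87° cos 12° = (1/2)[sin(87°+12°) + sin(87°-12°)]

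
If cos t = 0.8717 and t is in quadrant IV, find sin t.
sin t = -0.49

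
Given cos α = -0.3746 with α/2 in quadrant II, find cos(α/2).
cos(α/2) = ±√((1 + cos α)/2); negative since α/2 ∈ QII, so cos(α/2) = -0.5592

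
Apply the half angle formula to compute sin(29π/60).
sin(29π/60) = √((1 - cos 29π/30)/2) = 0.9986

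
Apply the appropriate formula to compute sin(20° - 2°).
sin(20° - 2°) = sin 20° cos 2° - cos 20° sin 2° = 0.309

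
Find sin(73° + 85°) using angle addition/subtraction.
sin(73° + 85°) = sin 73° cos 85° + cos 73° sin 85° = 0.3746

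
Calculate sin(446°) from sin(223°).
sin(446°) = 2 sin 223° cos 223° = 0.9976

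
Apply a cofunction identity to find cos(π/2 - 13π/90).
cos(π/2 - 13π/90) = sin(13π/90) = 0.4384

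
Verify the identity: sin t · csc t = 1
LHS = sin t · (1/sin t) = 1 = RHS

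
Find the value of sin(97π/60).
sin(97π/60) = -0.9336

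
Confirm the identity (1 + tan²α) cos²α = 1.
LHS = sec²α · cos²α = (1/cos²α) · cos²α = 1 = RHS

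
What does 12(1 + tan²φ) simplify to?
12(1 + tan²φ) = 12(sec²φ) (using Pythagorean identity)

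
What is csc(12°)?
csc(12°) = 4.81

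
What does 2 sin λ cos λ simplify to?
2 sin λ cos λ = sin(2λ) (using Double angle)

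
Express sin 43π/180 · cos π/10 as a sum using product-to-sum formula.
sin 43π/180 cos π/10 = (1/2)[sin(43π/180+π/10) + sin(43π/180-π/10)]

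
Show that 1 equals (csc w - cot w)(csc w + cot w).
RHS = csc²w - cot²w = (1 + cot²w) - cot²w = 1 = LHS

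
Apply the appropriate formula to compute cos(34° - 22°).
cos(34° - 22°) = cos 34° cos 22° + sin 34° sin 22° = 0.9781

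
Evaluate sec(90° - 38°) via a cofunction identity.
sec(90° - 38°) = csc(38°) = 1.624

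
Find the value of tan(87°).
tan(87°) = 19.08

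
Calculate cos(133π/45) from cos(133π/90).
cos(133π/45) = cos²133π/90 - sin²133π/90 = -0.9903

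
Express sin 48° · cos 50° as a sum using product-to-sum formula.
sin 48° cos 50° = (1/2)[sin(48°+50°) + sin(48°-50°)]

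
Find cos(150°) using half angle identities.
cos(150°) = -√((1 + cos 300°)/2) = -√3/2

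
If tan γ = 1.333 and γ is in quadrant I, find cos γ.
cos γ = 0.6001 (using tan²γ + 1 = sec²γ)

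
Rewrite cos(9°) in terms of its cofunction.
cos(9°) = sin(90° - 9°) = sin(81°)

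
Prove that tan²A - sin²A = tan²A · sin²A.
LHS = sin²A/cos²A - sin²A = sin²A(1/cos²A - 1) = sin²A · (1 - cos²A)/cos²A = sin²A · sin²A/cos²A = sin²A · tan²A = RHS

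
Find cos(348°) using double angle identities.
cos(348°) = cos²174° - sin²174° = 0.9781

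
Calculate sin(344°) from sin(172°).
sin(344°) = 2 sin 172° cos 172° = -0.2756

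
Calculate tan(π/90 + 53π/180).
tan(π/90 + 53π/180) = (tan π/90 + tan 53π/180)/(1 - tan π/90 tan 53π/180) = 1.428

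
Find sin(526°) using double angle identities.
sin(526°) = 2 sin 263° cos 263° = 0.2419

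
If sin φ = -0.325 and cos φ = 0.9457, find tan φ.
tan φ = sin φ / cos φ = -0.3437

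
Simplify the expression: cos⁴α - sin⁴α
cos⁴α - sin⁴α = cos(2α) (using Factoring + double angle)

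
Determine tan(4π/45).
tan(4π/45) = 0.2867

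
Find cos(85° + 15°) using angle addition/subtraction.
cos(85° + 15°) = cos 85° cos 15° - sin 85° sin 15° = -0.1736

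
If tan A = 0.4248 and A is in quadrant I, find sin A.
sin A = 0.391 (using tan²A + 1 = sec²A)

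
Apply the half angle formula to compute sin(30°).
sin(30°) = √((1 - cos 60°)/2) = 1/2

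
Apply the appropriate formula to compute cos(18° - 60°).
cos(18° - 60°) = cos 18° cos 60° + sin 18° sin 60° = 0.7431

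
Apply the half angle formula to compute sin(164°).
sin(164°) = √((1 - cos 328°)/2) = 0.2756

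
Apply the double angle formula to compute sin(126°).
sin(126°) = 2 sin 63° cos 63° = 0.809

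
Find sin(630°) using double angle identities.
sin(630°) = 2 sin 315° cos 315° = -1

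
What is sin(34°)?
sin(34°) = 0.5592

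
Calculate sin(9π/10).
sin(9π/10) = 0.309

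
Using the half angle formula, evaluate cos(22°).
cos(22°) = √((1 + cos 44°)/2) = 0.9272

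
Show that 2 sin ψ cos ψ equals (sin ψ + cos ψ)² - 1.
RHS = sin²ψ + 2 sin ψ cos ψ + cos²ψ - 1 = (sin²ψ + cos²ψ) + 2 sin ψ cos ψ - 1 = 1 + 2 sin ψ cos ψ - 1 = 2 sin ψ cos ψ = LHS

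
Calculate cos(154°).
cos(154°) = -0.8988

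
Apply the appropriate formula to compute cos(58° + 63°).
cos(58° + 63°) = cos 58° cos 63° - sin 58° sin 63° = -0.515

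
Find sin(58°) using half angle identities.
sin(58°) = √((1 - cos 116°)/2) = 0.848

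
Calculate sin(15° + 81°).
sin(15° + 81°) = sin 15° cos 81° + cos 15° sin 81° = 0.9945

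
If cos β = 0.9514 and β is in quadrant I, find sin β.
sin β = 0.308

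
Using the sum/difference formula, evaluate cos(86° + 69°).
cos(86° + 69°) = cos 86° cos 69° - sin 86° sin 69° = -0.9063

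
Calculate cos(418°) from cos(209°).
cos(418°) = cos²209° - sin²209° = 0.5299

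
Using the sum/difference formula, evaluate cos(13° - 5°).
cos(13° - 5°) = cos 13° cos 5° + sin 13° sin 5° = 0.9903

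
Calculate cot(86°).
cot(86°) = 0.06993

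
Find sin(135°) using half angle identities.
sin(135°) = √((1 - cos 270°)/2) = √2/2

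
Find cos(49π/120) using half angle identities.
cos(49π/120) = √((1 + cos 49π/60)/2) = 0.284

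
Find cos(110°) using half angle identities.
cos(110°) = -√((1 + cos 220°)/2) = -0.342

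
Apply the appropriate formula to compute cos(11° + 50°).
cos(11° + 50°) = cos 11° cos 50° - sin 11° sin 50° = 0.4848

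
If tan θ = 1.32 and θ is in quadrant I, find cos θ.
cos θ = 0.6039 (using tan²θ + 1 = sec²θ)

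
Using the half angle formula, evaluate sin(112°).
sin(112°) = √((1 - cos 224°)/2) = 0.9272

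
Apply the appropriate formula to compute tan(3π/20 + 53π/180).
tan(3π/20 + 53π/180) = (tan 3π/20 + tan 53π/180)/(1 - tan 3π/20 tan 53π/180) = 5.671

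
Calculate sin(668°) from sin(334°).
sin(668°) = 2 sin 334° cos 334° = -0.788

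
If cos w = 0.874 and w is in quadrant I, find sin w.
sin w = 0.4859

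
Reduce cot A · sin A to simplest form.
cot A · sin A = cos A (using Quotient identity)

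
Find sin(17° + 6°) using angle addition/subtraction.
sin(17° + 6°) = sin 17° cos 6° + cos 17° sin 6° = 0.3907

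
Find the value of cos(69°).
cos(69°) = 0.3584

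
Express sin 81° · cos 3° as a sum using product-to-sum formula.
sin 81° cos 3° = (1/2)[sin(81°+3°) + sin(81°-3°)]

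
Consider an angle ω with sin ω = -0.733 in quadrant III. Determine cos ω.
cos ω = ±√(1 - sin²ω) = -0.6802 (negative in QIII)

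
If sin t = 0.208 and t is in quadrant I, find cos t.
cos t = 0.9781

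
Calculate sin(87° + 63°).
sin(87° + 63°) = sin 87° cos 63° + cos 87° sin 63° = 1/2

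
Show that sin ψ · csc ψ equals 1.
LHS = sin ψ · (1/sin ψ) = 1 = RHS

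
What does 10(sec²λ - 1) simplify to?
10(sec²λ - 1) = 10(tan²λ) (using Pythagorean identity)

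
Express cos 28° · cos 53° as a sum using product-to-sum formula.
cos 28° cos 53° = (1/2)[cos(28°-53°) + cos(28°+53°)]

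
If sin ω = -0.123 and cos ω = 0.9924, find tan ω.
tan ω = sin ω / cos ω = -0.1239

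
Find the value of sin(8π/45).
sin(8π/45) = 0.5299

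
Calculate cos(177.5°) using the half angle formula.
cos(177.5°) = -√((1 + cos 355°)/2) = -0.999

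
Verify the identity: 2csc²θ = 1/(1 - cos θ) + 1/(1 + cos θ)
RHS = [(1 + cos θ) + (1 - cos θ)] / [(1 - cos θ)(1 + cos θ)] = 2/(1 - cos²θ) = 2/sin²θ = 2csc²θ = LHS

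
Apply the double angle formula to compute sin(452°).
sin(452°) = 2 sin 226° cos 226° = 0.9994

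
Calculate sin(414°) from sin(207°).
sin(414°) = 2 sin 207° cos 207° = 0.809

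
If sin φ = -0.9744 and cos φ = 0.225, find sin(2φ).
sin(2φ) = 2 sin φ cos φ = -0.4385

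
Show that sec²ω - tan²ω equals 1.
LHS = 1/cos²ω - sin²ω/cos²ω = (1 - sin²ω)/cos²ω = cos²ω/cos²ω = 1 = RHS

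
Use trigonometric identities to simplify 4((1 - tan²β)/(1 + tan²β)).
4((1 - tan²β)/(1 + tan²β)) = 4(cos(2β)) (using Double angle)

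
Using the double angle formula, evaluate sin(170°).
sin(170°) = 2 sin 85° cos 85° = 0.1736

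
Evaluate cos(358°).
cos(358°) = 0.9994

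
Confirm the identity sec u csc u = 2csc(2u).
RHS = 2/sin(2u) = 2/(2 sin u cos u) = 1/(sin u cos u) = (1/cos u)(1/sin u) = sec u csc u = LHS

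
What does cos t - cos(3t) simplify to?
cos t - cos(3t) = 2 sin(2t) sin t (using Sum-to-product)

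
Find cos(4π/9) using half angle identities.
cos(4π/9) = √((1 + cos 8π/9)/2) = 0.1736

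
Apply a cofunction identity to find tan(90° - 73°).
tan(90° - 73°) = cot(73°) = 0.3057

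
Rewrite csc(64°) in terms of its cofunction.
csc(64°) = sec(90° - 64°) = sec(26°)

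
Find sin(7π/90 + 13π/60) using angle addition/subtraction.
sin(7π/90 + 13π/60) = sin 7π/90 cos 13π/60 + cos 7π/90 sin 13π/60 = 0.7986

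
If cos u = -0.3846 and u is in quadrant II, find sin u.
sin u = 0.9231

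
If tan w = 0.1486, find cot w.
cot w = 1/tan w = 6.729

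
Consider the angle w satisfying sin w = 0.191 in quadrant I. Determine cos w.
cos w = √(1 - sin²w) = 0.9816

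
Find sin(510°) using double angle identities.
sin(510°) = 2 sin 255° cos 255° = 1/2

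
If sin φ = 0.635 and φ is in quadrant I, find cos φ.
cos φ = 0.7725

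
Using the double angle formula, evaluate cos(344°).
cos(344°) = cos²172° - sin²172° = 0.9613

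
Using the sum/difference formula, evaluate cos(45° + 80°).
cos(45° + 80°) = cos 45° cos 80° - sin 45° sin 80° = -0.5736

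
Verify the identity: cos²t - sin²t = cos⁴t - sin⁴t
RHS = (cos²t - sin²t)(cos²t + sin²t) = (cos²t - sin²t) · 1 = cos²t - sin²t = LHS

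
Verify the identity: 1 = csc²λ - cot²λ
RHS = 1/sin²λ - cos²λ/sin²λ = (1 - cos²λ)/sin²λ = sin²λ/sin²λ = 1 = LHS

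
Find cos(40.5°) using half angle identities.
cos(40.5°) = √((1 + cos 81°)/2) = 0.7604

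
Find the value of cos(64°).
cos(64°) = 0.4384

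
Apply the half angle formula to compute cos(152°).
cos(152°) = -√((1 + cos 304°)/2) = -0.8829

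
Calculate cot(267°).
cot(267°) = 0.05241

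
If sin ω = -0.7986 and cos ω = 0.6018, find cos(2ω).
cos(2ω) = cos²ω - sin²ω = -0.2756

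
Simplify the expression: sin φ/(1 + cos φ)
sin φ/(1 + cos φ) = tan(φ/2) (using Half angle)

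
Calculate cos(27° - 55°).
cos(27° - 55°) = cos 27° cos 55° + sin 27° sin 55° = 0.8829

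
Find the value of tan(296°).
tan(296°) = -2.05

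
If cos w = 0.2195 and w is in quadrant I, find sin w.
sin w = 0.9756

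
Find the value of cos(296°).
cos(296°) = 0.4384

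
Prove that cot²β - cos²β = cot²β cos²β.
LHS = cos²β/sin²β - cos²β = cos²β(1/sin²β - 1) = cos²β · (1 - sin²β)/sin²β = cos²β · cos²β/sin²β = cos²β · cot²β = RHS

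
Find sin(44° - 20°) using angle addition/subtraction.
sin(44° - 20°) = sin 44° cos 20° - cos 44° sin 20° = 0.4067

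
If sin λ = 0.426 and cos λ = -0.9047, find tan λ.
tan λ = sin λ / cos λ = -0.4709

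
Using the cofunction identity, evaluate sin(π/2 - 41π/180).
sin(π/2 - 41π/180) = cos(41π/180) = 0.7547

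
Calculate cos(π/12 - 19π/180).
cos(π/12 - 19π/180) = cos π/12 cos 19π/180 + sin π/12 sin 19π/180 = 0.9976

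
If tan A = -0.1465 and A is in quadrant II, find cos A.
cos A = -0.9894 (using tan²A + 1 = sec²A)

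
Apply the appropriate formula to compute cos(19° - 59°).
cos(19° - 59°) = cos 19° cos 59° + sin 19° sin 59° = 0.766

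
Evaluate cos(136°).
cos(136°) = -0.7193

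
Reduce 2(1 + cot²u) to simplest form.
2(1 + cot²u) = 2(csc²u) (using Pythagorean identity)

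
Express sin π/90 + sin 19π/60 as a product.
sin π/90 + sin 19π/60 = 2 sin(59π/360) cos(-11π/72)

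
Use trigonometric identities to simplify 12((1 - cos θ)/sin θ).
12((1 - cos θ)/sin θ) = 12(tan(θ/2)) (using Half angle)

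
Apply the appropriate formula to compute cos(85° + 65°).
cos(85° + 65°) = cos 85° cos 65° - sin 85° sin 65° = -√3/2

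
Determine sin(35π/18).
sin(35π/18) = -0.1736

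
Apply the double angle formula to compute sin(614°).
sin(614°) = 2 sin 307° cos 307° = -0.9613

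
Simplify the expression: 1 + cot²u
1 + cot²u = csc²u (using Pythagorean identity)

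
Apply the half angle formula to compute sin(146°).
sin(146°) = √((1 - cos 292°)/2) = 0.5592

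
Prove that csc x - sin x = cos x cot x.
LHS = 1/sin x - sin x = (1 - sin²x)/sin x = cos²x/sin x = cos x · (cos x/sin x) = cos x cot x = RHS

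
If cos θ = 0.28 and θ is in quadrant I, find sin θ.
sin θ = 0.96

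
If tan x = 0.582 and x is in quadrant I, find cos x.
cos x = 0.8643 (using tan²x + 1 = sec²x)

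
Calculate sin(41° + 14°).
sin(41° + 14°) = sin 41° cos 14° + cos 41° sin 14° = 0.8192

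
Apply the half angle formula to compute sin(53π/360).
sin(53π/360) = √((1 - cos 53π/180)/2) = 0.4462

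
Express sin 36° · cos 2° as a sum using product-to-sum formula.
sin 36° cos 2° = (1/2)[sin(36°+2°) + sin(36°-2°)]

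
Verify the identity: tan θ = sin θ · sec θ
RHS = sin θ · (1/cos θ) = sin θ/cos θ = tan θ = LHS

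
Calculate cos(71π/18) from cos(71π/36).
cos(71π/18) = cos²71π/36 - sin²71π/36 = 0.9848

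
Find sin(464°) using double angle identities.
sin(464°) = 2 sin 232° cos 232° = 0.9703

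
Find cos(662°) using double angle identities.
cos(662°) = cos²331° - sin²331° = 0.5299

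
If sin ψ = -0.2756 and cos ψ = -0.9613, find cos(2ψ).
cos(2ψ) = cos²ψ - sin²ψ = 0.8481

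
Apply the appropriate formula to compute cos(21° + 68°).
cos(21° + 68°) = cos 21° cos 68° - sin 21° sin 68° = 0.01745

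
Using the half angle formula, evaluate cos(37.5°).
cos(37.5°) = √((1 + cos 75°)/2) = 0.7934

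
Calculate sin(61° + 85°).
sin(61° + 85°) = sin 61° cos 85° + cos 61° sin 85° = 0.5592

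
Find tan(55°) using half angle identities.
tan(55°) = sin 110° / (1 + cos 110°) = 1.428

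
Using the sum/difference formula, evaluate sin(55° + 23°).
sin(55° + 23°) = sin 55° cos 23° + cos 55° sin 23° = 0.9781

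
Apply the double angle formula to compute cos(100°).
cos(100°) = cos²50° - sin²50° = -0.1736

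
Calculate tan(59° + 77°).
tan(59° + 77°) = (tan 59° + tan 77°)/(1 - tan 59° tan 77°) = -0.9657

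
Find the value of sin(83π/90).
sin(83π/90) = 0.2419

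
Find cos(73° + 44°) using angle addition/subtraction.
cos(73° + 44°) = cos 73° cos 44° - sin 73° sin 44° = -0.454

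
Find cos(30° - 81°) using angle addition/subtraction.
cos(30° - 81°) = cos 30° cos 81° + sin 30° sin 81° = 0.6293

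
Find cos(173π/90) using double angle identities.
cos(173π/90) = cos²173π/180 - sin²173π/180 = 0.9703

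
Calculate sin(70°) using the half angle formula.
sin(70°) = √((1 - cos 140°)/2) = 0.9397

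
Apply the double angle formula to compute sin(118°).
sin(118°) = 2 sin 59° cos 59° = 0.8829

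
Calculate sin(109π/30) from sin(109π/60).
sin(109π/30) = 2 sin 109π/60 cos 109π/60 = -0.9135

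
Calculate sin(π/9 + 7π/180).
sin(π/9 + 7π/180) = sin π/9 cos 7π/180 + cos π/9 sin 7π/180 = 0.454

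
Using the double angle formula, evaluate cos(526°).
cos(526°) = cos²263° - sin²263° = -0.9703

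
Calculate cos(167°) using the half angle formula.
cos(167°) = -√((1 + cos 334°)/2) = -0.9744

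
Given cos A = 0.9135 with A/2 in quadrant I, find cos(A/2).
cos(A/2) = ±√((1 + cos A)/2); positive since A/2 ∈ QI, so cos(A/2) = 0.9781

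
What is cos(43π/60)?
cos(43π/60) = -0.6293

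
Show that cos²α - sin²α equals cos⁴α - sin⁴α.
RHS = (cos²α - sin²α)(cos²α + sin²α) = (cos²α - sin²α) · 1 = cos²α - sin²α = LHS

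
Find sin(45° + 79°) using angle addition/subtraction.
sin(45° + 79°) = sin 45° cos 79° + cos 45° sin 79° = 0.829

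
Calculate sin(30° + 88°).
sin(30° + 88°) = sin 30° cos 88° + cos 30° sin 88° = 0.8829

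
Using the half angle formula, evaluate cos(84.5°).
cos(84.5°) = √((1 + cos 169°)/2) = 0.09585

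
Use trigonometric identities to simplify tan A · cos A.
tan A · cos A = sin A (using Quotient identity)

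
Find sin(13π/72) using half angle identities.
sin(13π/72) = √((1 - cos 13π/36)/2) = 0.5373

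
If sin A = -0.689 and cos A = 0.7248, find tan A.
tan A = sin A / cos A = -0.9506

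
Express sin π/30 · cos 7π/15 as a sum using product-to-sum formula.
sin π/30 cos 7π/15 = (1/2)[sin(π/30+7π/15) + sin(π/30-7π/15)]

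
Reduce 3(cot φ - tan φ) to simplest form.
3(cot φ - tan φ) = 3(2 cot(2φ)) (using Double angle)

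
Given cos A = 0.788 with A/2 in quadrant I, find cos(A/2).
cos(A/2) = ±√((1 + cos A)/2); positive since A/2 ∈ QI, so cos(A/2) = 0.9455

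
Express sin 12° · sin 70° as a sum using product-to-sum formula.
sin 12° sin 70° = (1/2)[cos(12°-70°) - cos(12°+70°)]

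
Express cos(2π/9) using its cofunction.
cos(2π/9) = sin(π/2 - 2π/9) = sin(5π/18)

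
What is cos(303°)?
cos(303°) = 0.5446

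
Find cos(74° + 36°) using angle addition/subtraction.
cos(74° + 36°) = cos 74° cos 36° - sin 74° sin 36° = -0.342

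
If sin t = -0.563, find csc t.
csc t = 1/sin t = -1.776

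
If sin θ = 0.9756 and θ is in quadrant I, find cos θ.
cos θ = 0.2196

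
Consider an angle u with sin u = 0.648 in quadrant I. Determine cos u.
cos u = √(1 - sin²u) = 0.7616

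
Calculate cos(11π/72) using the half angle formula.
cos(11π/72) = √((1 + cos 11π/36)/2) = 0.887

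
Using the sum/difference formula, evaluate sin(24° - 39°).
sin(24° - 39°) = sin 24° cos 39° - cos 24° sin 39° = -(√6-√2)/4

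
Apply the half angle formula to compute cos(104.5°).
cos(104.5°) = -√((1 + cos 209°)/2) = -0.2504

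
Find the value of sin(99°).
sin(99°) = 0.9877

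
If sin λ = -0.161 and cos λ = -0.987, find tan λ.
tan λ = sin λ / cos λ = 0.1631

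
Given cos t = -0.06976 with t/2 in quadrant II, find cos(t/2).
cos(t/2) = ±√((1 + cos t)/2); negative since t/2 ∈ QII, so cos(t/2) = -0.682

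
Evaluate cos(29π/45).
cos(29π/45) = -0.4384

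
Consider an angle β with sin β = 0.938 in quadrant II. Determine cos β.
cos β = ±√(1 - sin²β) = -0.3466 (negative in QII)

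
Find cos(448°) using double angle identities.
cos(448°) = cos²224° - sin²224° = 0.0349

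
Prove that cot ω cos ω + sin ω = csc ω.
LHS = cos²ω/sin ω + sin ω = (cos²ω + sin²ω)/sin ω = 1/sin ω = csc ω = RHS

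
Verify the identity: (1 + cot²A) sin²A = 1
LHS = csc²A · sin²A = (1/sin²A) · sin²A = 1 = RHS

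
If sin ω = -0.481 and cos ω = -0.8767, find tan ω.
tan ω = sin ω / cos ω = 0.5486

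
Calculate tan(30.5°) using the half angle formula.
tan(30.5°) = sin 61° / (1 + cos 61°) = 0.589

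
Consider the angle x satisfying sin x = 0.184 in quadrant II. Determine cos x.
cos x = ±√(1 - sin²x) = -0.9829 (negative in QII)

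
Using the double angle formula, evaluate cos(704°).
cos(704°) = cos²352° - sin²352° = 0.9613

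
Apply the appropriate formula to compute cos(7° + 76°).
cos(7° + 76°) = cos 7° cos 76° - sin 7° sin 76° = 0.1219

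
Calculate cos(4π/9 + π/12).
cos(4π/9 + π/12) = cos 4π/9 cos π/12 - sin 4π/9 sin π/12 = -0.08716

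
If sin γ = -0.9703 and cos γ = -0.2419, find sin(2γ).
sin(2γ) = 2 sin γ cos γ = 0.4694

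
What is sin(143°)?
sin(143°) = 0.6018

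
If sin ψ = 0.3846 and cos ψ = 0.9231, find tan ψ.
tan ψ = sin ψ / cos ψ = 0.4166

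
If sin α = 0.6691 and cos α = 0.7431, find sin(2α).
sin(2α) = 2 sin α cos α = 0.9944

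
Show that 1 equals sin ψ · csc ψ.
RHS = sin ψ · (1/sin ψ) = 1 = LHS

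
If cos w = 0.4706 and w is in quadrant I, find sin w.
sin w = 0.8823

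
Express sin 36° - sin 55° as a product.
sin 36° - sin 55° = 2 cos(45.5°) sin(-9.5°)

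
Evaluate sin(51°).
sin(51°) = 0.7771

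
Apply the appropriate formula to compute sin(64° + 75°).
sin(64° + 75°) = sin 64° cos 75° + cos 64° sin 75° = 0.6561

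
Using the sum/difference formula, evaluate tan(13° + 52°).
tan(13° + 52°) = (tan 13° + tan 52°)/(1 - tan 13° tan 52°) = 2.145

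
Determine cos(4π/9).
cos(4π/9) = 0.1736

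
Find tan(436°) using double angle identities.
tan(436°) = 2 tan 218° / (1 - tan²218°) = 4.011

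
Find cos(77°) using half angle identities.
cos(77°) = √((1 + cos 154°)/2) = 0.225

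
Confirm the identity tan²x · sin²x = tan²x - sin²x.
RHS = sin²x/cos²x - sin²x = sin²x(1/cos²x - 1) = sin²x · (1 - cos²x)/cos²x = sin²x · sin²x/cos²x = sin²x · tan²x = LHS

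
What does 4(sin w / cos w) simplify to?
4(sin w / cos w) = 4(tan w) (using Quotient identity)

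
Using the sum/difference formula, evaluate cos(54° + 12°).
cos(54° + 12°) = cos 54° cos 12° - sin 54° sin 12° = 0.4067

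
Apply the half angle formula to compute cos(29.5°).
cos(29.5°) = √((1 + cos 59°)/2) = 0.8704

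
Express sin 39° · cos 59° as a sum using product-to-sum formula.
sin 39° cos 59° = (1/2)[sin(39°+59°) + sin(39°-59°)]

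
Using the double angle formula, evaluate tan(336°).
tan(336°) = 2 tan 168° / (1 - tan²168°) = -0.4452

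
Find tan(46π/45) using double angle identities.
tan(46π/45) = 2 tan 23π/45 / (1 - tan²23π/45) = 0.06993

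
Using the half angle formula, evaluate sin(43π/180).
sin(43π/180) = √((1 - cos 43π/90)/2) = 0.682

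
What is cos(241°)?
cos(241°) = -0.4848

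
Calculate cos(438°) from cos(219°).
cos(438°) = 1 - 2sin²219° = 0.2079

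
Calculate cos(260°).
cos(260°) = -0.1736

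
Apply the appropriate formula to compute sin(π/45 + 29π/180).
sin(π/45 + 29π/180) = sin π/45 cos 29π/180 + cos π/45 sin 29π/180 = 0.5446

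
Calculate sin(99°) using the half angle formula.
sin(99°) = √((1 - cos 198°)/2) = 0.9877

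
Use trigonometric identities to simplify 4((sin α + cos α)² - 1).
4((sin α + cos α)² - 1) = 4(sin(2α)) (using Pythagorean + double angle)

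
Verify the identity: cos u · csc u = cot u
LHS = cos u · (1/sin u) = cos u/sin u = cot u = RHS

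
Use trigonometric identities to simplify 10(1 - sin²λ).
10(1 - sin²λ) = 10(cos²λ) (using Pythagorean identity)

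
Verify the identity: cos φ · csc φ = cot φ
LHS = cos φ · (1/sin φ) = cos φ/sin φ = cot φ = RHS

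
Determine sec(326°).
sec(326°) = 1.206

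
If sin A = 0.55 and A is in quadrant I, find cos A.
cos A = 0.8352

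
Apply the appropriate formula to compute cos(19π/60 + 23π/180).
cos(19π/60 + 23π/180) = cos 19π/60 cos 23π/180 - sin 19π/60 sin 23π/180 = 0.1736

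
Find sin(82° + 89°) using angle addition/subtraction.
sin(82° + 89°) = sin 82° cos 89° + cos 82° sin 89° = 0.1564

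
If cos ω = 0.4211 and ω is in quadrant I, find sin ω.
sin ω = 0.907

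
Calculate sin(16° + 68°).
sin(16° + 68°) = sin 16° cos 68° + cos 16° sin 68° = 0.9945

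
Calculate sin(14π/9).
sin(14π/9) = -0.9848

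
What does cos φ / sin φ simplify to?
cos φ / sin φ = cot φ (using Quotient identity)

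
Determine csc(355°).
csc(355°) = -11.47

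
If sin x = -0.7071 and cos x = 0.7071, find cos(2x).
cos(2x) = cos²x - sin²x = 0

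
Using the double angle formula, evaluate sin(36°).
sin(36°) = 2 sin 18° cos 18° = 0.5878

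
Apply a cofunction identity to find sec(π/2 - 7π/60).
sec(π/2 - 7π/60) = csc(7π/60) = 2.79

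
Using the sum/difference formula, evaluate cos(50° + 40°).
cos(50° + 40°) = cos 50° cos 40° - sin 50° sin 40° = 0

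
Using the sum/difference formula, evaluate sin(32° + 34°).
sin(32° + 34°) = sin 32° cos 34° + cos 32° sin 34° = 0.9135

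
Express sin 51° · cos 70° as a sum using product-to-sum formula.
sin 51° cos 70° = (1/2)[sin(51°+70°) + sin(51°-70°)]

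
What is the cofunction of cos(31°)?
cos(31°) = sin(90° - 31°) = sin(59°)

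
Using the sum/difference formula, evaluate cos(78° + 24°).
cos(78° + 24°) = cos 78° cos 24° - sin 78° sin 24° = -0.2079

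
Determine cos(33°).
cos(33°) = 0.8387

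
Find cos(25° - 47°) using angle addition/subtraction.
cos(25° - 47°) = cos 25° cos 47° + sin 25° sin 47° = 0.9272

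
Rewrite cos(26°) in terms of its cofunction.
cos(26°) = sin(90° - 26°) = sin(64°)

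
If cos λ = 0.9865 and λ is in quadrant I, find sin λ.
sin λ = 0.1638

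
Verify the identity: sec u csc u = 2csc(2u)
RHS = 2/sin(2u) = 2/(2 sin u cos u) = 1/(sin u cos u) = (1/cos u)(1/sin u) = sec u csc u = LHS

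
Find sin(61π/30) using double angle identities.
sin(61π/30) = 2 sin 61π/60 cos 61π/60 = 0.1045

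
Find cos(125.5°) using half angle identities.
cos(125.5°) = -√((1 + cos 251°)/2) = -0.5807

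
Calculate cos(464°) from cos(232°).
cos(464°) = cos²232° - sin²232° = -0.2419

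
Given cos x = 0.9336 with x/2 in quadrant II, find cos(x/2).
cos(x/2) = ±√((1 + cos x)/2); negative since x/2 ∈ QII, so cos(x/2) = -0.9833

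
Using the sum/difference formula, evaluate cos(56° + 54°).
cos(56° + 54°) = cos 56° cos 54° - sin 56° sin 54° = -0.342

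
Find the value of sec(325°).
sec(325°) = 1.221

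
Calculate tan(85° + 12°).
tan(85° + 12°) = (tan 85° + tan 12°)/(1 - tan 85° tan 12°) = -8.144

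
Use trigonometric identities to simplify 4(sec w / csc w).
4(sec w / csc w) = 4(tan w) (using Reciprocal identities)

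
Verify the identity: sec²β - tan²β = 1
LHS = 1/cos²β - sin²β/cos²β = (1 - sin²β)/cos²β = cos²β/cos²β = 1 = RHS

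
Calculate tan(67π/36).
tan(67π/36) = -0.4663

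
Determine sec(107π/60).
sec(107π/60) = 1.287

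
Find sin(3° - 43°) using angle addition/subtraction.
sin(3° - 43°) = sin 3° cos 43° - cos 3° sin 43° = -0.6428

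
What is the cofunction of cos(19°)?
cos(19°) = sin(90° - 19°) = sin(71°)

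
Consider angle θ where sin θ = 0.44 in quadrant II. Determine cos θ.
cos θ = ±√(1 - sin²θ) = -0.898 (negative in QII)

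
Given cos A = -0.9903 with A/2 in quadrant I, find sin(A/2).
sin(A/2) = ±√((1 - cos A)/2); positive since A/2 ∈ QI, so sin(A/2) = 0.9976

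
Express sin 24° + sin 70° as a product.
sin 24° + sin 70° = 2 sin(47°) cos(-23°)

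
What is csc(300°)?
csc(300°) = -2√3/3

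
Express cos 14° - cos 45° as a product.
cos 14° - cos 45° = -2 sin(29.5°) sin(-15.5°)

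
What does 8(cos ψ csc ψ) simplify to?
8(cos ψ csc ψ) = 8(cot ψ) (using Reciprocal + quotient)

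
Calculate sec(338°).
sec(338°) = 1.079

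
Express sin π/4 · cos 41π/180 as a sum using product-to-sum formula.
sin π/4 cos 41π/180 = (1/2)[sin(π/4+41π/180) + sin(π/4-41π/180)]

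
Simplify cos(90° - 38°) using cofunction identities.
cos(90° - 38°) = sin(38°)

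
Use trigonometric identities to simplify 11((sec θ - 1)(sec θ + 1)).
11((sec θ - 1)(sec θ + 1)) = 11(tan²θ) (using Diff. of squares)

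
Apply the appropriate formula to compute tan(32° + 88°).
tan(32° + 88°) = (tan 32° + tan 88°)/(1 - tan 32° tan 88°) = -√3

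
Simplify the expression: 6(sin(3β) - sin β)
6(sin(3β) - sin β) = 6(2 cos(2β) sin β) (using Sum-to-product)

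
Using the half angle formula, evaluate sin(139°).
sin(139°) = √((1 - cos 278°)/2) = 0.6561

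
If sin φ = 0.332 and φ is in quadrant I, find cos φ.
cos φ = 0.9433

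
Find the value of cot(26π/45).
cot(26π/45) = -0.2493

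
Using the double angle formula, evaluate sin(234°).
sin(234°) = 2 sin 117° cos 117° = -0.809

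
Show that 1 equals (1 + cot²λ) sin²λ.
RHS = csc²λ · sin²λ = (1/sin²λ) · sin²λ = 1 = LHS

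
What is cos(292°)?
cos(292°) = 0.3746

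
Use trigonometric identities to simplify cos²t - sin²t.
cos²t - sin²t = cos(2t) (using Double angle)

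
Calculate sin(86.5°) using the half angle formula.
sin(86.5°) = √((1 - cos 173°)/2) = 0.9981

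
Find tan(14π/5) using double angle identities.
tan(14π/5) = 2 tan 7π/5 / (1 - tan²7π/5) = -0.7265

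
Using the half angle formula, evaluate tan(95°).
tan(95°) = sin 190° / (1 + cos 190°) = -11.43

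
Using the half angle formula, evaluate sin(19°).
sin(19°) = √((1 - cos 38°)/2) = 0.3256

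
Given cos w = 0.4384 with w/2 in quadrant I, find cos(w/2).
cos(w/2) = ±√((1 + cos w)/2); positive since w/2 ∈ QI, so cos(w/2) = 0.8481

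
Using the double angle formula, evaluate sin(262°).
sin(262°) = 2 sin 131° cos 131° = -0.9903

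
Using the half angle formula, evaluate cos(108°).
cos(108°) = -√((1 + cos 216°)/2) = -0.309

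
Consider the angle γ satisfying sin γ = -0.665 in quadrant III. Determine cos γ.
cos γ = ±√(1 - sin²γ) = -0.7468 (negative in QIII)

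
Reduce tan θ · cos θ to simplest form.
tan θ · cos θ = sin θ (using Quotient identity)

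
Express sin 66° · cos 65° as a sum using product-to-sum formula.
sin 66° cos 65° = (1/2)[sin(66°+65°) + sin(66°-65°)]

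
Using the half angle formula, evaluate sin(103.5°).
sin(103.5°) = √((1 - cos 207°)/2) = 0.9724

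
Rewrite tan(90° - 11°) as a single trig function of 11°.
tan(90° - 11°) = cot(11°)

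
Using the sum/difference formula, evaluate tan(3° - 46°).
tan(3° - 46°) = (tan 3° - tan 46°)/(1 + tan 3° tan 46°) = -0.9325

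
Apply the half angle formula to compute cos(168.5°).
cos(168.5°) = -√((1 + cos 337°)/2) = -0.9799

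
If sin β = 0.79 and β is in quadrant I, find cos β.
cos β = 0.6131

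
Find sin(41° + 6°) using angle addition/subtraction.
sin(41° + 6°) = sin 41° cos 6° + cos 41° sin 6° = 0.7314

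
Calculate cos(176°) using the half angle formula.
cos(176°) = -√((1 + cos 352°)/2) = -0.9976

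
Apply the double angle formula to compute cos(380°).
cos(380°) = cos²190° - sin²190° = 0.9397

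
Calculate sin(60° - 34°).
sin(60° - 34°) = sin 60° cos 34° - cos 60° sin 34° = 0.4384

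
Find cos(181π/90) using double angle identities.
cos(181π/90) = cos²181π/180 - sin²181π/180 = 0.9994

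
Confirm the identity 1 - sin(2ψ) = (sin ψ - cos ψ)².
RHS = sin²ψ - 2 sin ψ cos ψ + cos²ψ = (sin²ψ + cos²ψ) - 2 sin ψ cos ψ = 1 - sin(2ψ) = LHS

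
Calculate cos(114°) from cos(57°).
cos(114°) = 2cos²57° - 1 = -0.4067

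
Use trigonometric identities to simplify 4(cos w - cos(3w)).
4(cos w - cos(3w)) = 4(2 sin(2w) sin w) (using Sum-to-product)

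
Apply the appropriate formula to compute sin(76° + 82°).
sin(76° + 82°) = sin 76° cos 82° + cos 76° sin 82° = 0.3746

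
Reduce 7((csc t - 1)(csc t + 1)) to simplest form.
7((csc t - 1)(csc t + 1)) = 7(cot²t) (using Diff. of squares)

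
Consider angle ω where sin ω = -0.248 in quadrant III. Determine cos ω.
cos ω = ±√(1 - sin²ω) = -0.9688 (negative in QIII)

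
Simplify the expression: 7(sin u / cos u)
7(sin u / cos u) = 7(tan u) (using Quotient identity)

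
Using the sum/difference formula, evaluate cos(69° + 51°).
cos(69° + 51°) = cos 69° cos 51° - sin 69° sin 51° = -1/2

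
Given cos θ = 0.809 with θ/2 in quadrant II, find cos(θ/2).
cos(θ/2) = ±√((1 + cos θ)/2); negative since θ/2 ∈ QII, so cos(θ/2) = -0.9511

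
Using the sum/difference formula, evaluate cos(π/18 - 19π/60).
cos(π/18 - 19π/60) = cos π/18 cos 19π/60 + sin π/18 sin 19π/60 = 0.682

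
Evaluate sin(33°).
sin(33°) = 0.5446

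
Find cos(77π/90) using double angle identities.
cos(77π/90) = cos²77π/180 - sin²77π/180 = -0.8988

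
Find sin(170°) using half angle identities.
sin(170°) = √((1 - cos 340°)/2) = 0.1736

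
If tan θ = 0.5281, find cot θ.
cot θ = 1/tan θ = 1.894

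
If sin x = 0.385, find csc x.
csc x = 1/sin x = 2.597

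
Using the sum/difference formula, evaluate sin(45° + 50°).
sin(45° + 50°) = sin 45° cos 50° + cos 45° sin 50° = 0.9962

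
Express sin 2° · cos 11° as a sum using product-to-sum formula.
sin 2° cos 11° = (1/2)[sin(2°+11°) + sin(2°-11°)]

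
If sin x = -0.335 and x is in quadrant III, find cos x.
cos x = -0.9422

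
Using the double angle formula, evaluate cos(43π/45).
cos(43π/45) = cos²43π/90 - sin²43π/90 = -0.9903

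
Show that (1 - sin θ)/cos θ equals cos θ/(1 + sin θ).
LHS = (1 - sin θ)(1 + sin θ) / (cos θ(1 + sin θ)) = (1 - sin²θ) / (cos θ(1 + sin θ)) = cos²θ / (cos θ(1 + sin θ)) = cos θ/(1 + sin θ) = RHS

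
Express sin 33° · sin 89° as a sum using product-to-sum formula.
sin 33° sin 89° = (1/2)[cos(33°-89°) - cos(33°+89°)]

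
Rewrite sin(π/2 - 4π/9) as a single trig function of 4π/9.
sin(π/2 - 4π/9) = cos(4π/9)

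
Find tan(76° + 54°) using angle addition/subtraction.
tan(76° + 54°) = (tan 76° + tan 54°)/(1 - tan 76° tan 54°) = -1.192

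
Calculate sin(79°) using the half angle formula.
sin(79°) = √((1 - cos 158°)/2) = 0.9816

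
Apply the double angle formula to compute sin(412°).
sin(412°) = 2 sin 206° cos 206° = 0.788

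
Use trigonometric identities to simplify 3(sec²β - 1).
3(sec²β - 1) = 3(tan²β) (using Pythagorean identity)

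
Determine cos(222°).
cos(222°) = -0.7431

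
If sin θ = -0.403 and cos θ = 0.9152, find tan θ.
tan θ = sin θ / cos θ = -0.4403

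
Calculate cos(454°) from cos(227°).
cos(454°) = cos²227° - sin²227° = -0.06976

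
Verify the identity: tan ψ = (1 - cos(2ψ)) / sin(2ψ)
RHS = 2sin²ψ / (2 sin ψ cos ψ) = sin ψ/cos ψ = tan ψ = LHS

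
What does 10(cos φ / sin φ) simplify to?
10(cos φ / sin φ) = 10(cot φ) (using Quotient identity)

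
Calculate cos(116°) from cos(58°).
cos(116°) = cos²58° - sin²58° = -0.4384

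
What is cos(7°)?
cos(7°) = 0.9925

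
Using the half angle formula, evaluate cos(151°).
cos(151°) = -√((1 + cos 302°)/2) = -0.8746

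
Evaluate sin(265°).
sin(265°) = -0.9962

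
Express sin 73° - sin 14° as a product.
sin 73° - sin 14° = 2 cos(43.5°) sin(29.5°)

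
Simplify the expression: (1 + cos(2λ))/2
(1 + cos(2λ))/2 = cos²λ (using Power reduction)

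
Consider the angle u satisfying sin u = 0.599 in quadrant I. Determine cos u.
cos u = √(1 - sin²u) = 0.8007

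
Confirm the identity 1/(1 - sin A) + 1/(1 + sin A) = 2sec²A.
LHS = [(1 + sin A) + (1 - sin A)] / [(1 - sin A)(1 + sin A)] = 2/(1 - sin²A) = 2/cos²A = 2sec²A = RHS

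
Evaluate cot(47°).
cot(47°) = 0.9325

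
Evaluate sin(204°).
sin(204°) = -0.4067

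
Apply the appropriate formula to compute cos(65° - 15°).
cos(65° - 15°) = cos 65° cos 15° + sin 65° sin 15° = 0.6428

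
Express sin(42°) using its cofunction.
sin(42°) = cos(90° - 42°) = cos(48°)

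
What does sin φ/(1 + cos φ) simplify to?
sin φ/(1 + cos φ) = tan(φ/2) (using Half angle)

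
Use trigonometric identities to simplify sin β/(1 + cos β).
sin β/(1 + cos β) = tan(β/2) (using Half angle)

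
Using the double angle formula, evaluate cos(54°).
cos(54°) = cos²27° - sin²27° = 0.5878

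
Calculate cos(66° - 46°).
cos(66° - 46°) = cos 66° cos 46° + sin 66° sin 46° = 0.9397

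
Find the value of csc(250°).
csc(250°) = -1.064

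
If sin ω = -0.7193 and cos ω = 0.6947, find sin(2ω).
sin(2ω) = 2 sin ω cos ω = -0.9994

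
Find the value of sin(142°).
sin(142°) = 0.6157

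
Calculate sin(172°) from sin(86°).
sin(172°) = 2 sin 86° cos 86° = 0.1392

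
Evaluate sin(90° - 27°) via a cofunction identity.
sin(90° - 27°) = cos(27°) = 0.891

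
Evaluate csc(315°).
csc(315°) = -√2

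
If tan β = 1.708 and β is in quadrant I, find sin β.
sin β = 0.863 (using tan²β + 1 = sec²β)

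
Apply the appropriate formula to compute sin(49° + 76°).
sin(49° + 76°) = sin 49° cos 76° + cos 49° sin 76° = 0.8192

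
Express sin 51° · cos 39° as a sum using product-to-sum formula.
sin 51° cos 39° = (1/2)[sin(51°+39°) + sin(51°-39°)]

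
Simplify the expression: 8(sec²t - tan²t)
8(sec²t - tan²t) = 8 (using Pythagorean identity)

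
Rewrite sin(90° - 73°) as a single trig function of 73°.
sin(90° - 73°) = cos(73°)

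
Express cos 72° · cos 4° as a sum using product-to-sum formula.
cos 72° cos 4° = (1/2)[cos(72°-4°) + cos(72°+4°)]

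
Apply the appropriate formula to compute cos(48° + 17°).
cos(48° + 17°) = cos 48° cos 17° - sin 48° sin 17° = 0.4226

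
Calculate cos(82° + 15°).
cos(82° + 15°) = cos 82° cos 15° - sin 82° sin 15° = -0.1219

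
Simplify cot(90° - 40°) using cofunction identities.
cot(90° - 40°) = tan(40°)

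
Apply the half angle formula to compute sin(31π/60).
sin(31π/60) = √((1 - cos 31π/30)/2) = 0.9986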